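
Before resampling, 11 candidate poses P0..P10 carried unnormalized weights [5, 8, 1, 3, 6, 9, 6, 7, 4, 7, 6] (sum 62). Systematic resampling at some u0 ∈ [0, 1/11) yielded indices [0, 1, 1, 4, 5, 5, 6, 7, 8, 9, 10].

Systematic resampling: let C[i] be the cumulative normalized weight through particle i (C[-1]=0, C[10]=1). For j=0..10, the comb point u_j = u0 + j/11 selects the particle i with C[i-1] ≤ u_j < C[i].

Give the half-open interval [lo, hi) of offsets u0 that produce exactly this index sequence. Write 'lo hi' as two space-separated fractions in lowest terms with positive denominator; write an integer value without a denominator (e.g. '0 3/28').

5/682 19/682

C = [5/62, 13/62, 7/31, 17/62, 23/62, 16/31, 19/31, 45/62, 49/62, 28/31, 1]
j=0 picked index 0: u0 ∈ [0, 5/62)
j=1 picked index 1: u0 ∈ [-7/682, 81/682)
j=2 picked index 1: u0 ∈ [-69/682, 19/682)
j=3 picked index 4: u0 ∈ [1/682, 67/682)
j=4 picked index 5: u0 ∈ [5/682, 52/341)
j=5 picked index 5: u0 ∈ [-57/682, 21/341)
j=6 picked index 6: u0 ∈ [-10/341, 23/341)
j=7 picked index 7: u0 ∈ [-8/341, 61/682)
j=8 picked index 8: u0 ∈ [-1/682, 43/682)
j=9 picked index 9: u0 ∈ [-19/682, 29/341)
j=10 picked index 10: u0 ∈ [-2/341, 1/11)
intersection: [5/682, 19/682)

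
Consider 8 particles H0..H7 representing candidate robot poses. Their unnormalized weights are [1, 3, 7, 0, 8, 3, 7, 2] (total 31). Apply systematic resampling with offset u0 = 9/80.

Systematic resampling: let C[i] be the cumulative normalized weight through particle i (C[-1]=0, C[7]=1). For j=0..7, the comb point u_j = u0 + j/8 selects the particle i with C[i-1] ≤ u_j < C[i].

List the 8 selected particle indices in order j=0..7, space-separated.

C = [1/31, 4/31, 11/31, 11/31, 19/31, 22/31, 29/31, 1]
j=0: u_0=9/80 ∈ [1/31, 4/31) → index 1
j=1: u_1=19/80 ∈ [4/31, 11/31) → index 2
j=2: u_2=29/80 ∈ [11/31, 19/31) → index 4
j=3: u_3=39/80 ∈ [11/31, 19/31) → index 4
j=4: u_4=49/80 ∈ [11/31, 19/31) → index 4
j=5: u_5=59/80 ∈ [22/31, 29/31) → index 6
j=6: u_6=69/80 ∈ [22/31, 29/31) → index 6
j=7: u_7=79/80 ∈ [29/31, 1) → index 7

1 2 4 4 4 6 6 7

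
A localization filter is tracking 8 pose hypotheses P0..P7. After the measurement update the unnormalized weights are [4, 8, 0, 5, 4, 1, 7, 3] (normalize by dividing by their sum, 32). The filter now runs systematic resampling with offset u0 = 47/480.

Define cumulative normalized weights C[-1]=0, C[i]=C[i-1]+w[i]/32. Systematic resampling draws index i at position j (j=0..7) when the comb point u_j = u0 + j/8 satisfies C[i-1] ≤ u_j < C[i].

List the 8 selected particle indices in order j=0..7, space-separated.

0 1 1 3 4 6 6 7

C = [1/8, 3/8, 3/8, 17/32, 21/32, 11/16, 29/32, 1]
j=0: u_0=47/480 ∈ [0, 1/8) → index 0
j=1: u_1=107/480 ∈ [1/8, 3/8) → index 1
j=2: u_2=167/480 ∈ [1/8, 3/8) → index 1
j=3: u_3=227/480 ∈ [3/8, 17/32) → index 3
j=4: u_4=287/480 ∈ [17/32, 21/32) → index 4
j=5: u_5=347/480 ∈ [11/16, 29/32) → index 6
j=6: u_6=407/480 ∈ [11/16, 29/32) → index 6
j=7: u_7=467/480 ∈ [29/32, 1) → index 7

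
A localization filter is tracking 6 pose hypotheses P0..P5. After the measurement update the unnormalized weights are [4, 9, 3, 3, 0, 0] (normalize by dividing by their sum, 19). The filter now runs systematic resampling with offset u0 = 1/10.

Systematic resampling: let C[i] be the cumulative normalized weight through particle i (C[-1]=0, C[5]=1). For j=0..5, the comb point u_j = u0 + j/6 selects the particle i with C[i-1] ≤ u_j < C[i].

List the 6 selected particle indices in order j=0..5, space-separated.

0 1 1 1 2 3

C = [4/19, 13/19, 16/19, 1, 1, 1]
j=0: u_0=1/10 ∈ [0, 4/19) → index 0
j=1: u_1=4/15 ∈ [4/19, 13/19) → index 1
j=2: u_2=13/30 ∈ [4/19, 13/19) → index 1
j=3: u_3=3/5 ∈ [4/19, 13/19) → index 1
j=4: u_4=23/30 ∈ [13/19, 16/19) → index 2
j=5: u_5=14/15 ∈ [16/19, 1) → index 3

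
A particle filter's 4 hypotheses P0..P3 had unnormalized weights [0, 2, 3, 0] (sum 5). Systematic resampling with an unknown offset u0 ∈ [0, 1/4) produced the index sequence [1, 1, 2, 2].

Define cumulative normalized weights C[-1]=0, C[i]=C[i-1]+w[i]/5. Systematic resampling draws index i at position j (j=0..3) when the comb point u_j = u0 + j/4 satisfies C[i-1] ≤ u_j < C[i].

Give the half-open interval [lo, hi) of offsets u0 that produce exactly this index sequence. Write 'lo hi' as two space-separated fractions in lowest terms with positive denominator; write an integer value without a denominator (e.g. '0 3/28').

0 3/20

C = [0, 2/5, 1, 1]
j=0 picked index 1: u0 ∈ [0, 2/5)
j=1 picked index 1: u0 ∈ [-1/4, 3/20)
j=2 picked index 2: u0 ∈ [-1/10, 1/2)
j=3 picked index 2: u0 ∈ [-7/20, 1/4)
intersection: [0, 3/20)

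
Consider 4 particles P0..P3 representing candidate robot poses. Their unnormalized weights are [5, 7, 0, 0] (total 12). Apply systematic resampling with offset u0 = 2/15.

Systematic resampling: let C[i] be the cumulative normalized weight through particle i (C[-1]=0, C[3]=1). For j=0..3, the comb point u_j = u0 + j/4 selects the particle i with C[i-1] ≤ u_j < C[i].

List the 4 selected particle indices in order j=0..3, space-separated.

C = [5/12, 1, 1, 1]
j=0: u_0=2/15 ∈ [0, 5/12) → index 0
j=1: u_1=23/60 ∈ [0, 5/12) → index 0
j=2: u_2=19/30 ∈ [5/12, 1) → index 1
j=3: u_3=53/60 ∈ [5/12, 1) → index 1

0 0 1 1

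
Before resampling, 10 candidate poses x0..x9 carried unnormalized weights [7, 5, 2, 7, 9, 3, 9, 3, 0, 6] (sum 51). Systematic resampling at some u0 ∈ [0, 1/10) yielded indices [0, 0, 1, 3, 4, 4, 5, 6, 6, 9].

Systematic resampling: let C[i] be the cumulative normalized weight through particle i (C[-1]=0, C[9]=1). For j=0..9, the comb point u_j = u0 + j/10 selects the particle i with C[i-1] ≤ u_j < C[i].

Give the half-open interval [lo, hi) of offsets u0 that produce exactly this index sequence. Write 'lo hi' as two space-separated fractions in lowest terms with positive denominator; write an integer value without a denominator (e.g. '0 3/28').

1/85 2/85

C = [7/51, 4/17, 14/51, 7/17, 10/17, 11/17, 14/17, 15/17, 15/17, 1]
j=0 picked index 0: u0 ∈ [0, 7/51)
j=1 picked index 0: u0 ∈ [-1/10, 19/510)
j=2 picked index 1: u0 ∈ [-16/255, 3/85)
j=3 picked index 3: u0 ∈ [-13/510, 19/170)
j=4 picked index 4: u0 ∈ [1/85, 16/85)
j=5 picked index 4: u0 ∈ [-3/34, 3/34)
j=6 picked index 5: u0 ∈ [-1/85, 4/85)
j=7 picked index 6: u0 ∈ [-9/170, 21/170)
j=8 picked index 6: u0 ∈ [-13/85, 2/85)
j=9 picked index 9: u0 ∈ [-3/170, 1/10)
intersection: [1/85, 2/85)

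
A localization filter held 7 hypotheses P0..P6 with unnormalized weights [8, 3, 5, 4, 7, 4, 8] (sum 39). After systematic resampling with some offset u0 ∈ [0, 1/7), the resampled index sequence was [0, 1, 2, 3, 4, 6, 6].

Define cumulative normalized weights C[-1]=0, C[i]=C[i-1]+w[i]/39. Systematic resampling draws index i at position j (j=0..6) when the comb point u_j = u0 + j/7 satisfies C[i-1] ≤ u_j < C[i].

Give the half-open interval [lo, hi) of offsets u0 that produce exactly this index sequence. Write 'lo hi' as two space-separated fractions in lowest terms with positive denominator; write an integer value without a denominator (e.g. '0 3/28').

22/273 23/273

C = [8/39, 11/39, 16/39, 20/39, 9/13, 31/39, 1]
j=0 picked index 0: u0 ∈ [0, 8/39)
j=1 picked index 1: u0 ∈ [17/273, 38/273)
j=2 picked index 2: u0 ∈ [-1/273, 34/273)
j=3 picked index 3: u0 ∈ [-5/273, 23/273)
j=4 picked index 4: u0 ∈ [-16/273, 11/91)
j=5 picked index 6: u0 ∈ [22/273, 2/7)
j=6 picked index 6: u0 ∈ [-17/273, 1/7)
intersection: [22/273, 23/273)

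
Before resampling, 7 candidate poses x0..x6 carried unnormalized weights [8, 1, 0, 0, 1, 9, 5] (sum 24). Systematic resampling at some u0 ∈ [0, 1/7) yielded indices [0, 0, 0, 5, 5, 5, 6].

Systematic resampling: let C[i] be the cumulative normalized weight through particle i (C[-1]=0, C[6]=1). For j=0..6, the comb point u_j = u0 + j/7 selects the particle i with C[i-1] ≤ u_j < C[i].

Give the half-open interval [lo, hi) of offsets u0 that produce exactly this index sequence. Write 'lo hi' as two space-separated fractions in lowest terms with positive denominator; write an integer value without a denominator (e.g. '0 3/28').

0 1/21

C = [1/3, 3/8, 3/8, 3/8, 5/12, 19/24, 1]
j=0 picked index 0: u0 ∈ [0, 1/3)
j=1 picked index 0: u0 ∈ [-1/7, 4/21)
j=2 picked index 0: u0 ∈ [-2/7, 1/21)
j=3 picked index 5: u0 ∈ [-1/84, 61/168)
j=4 picked index 5: u0 ∈ [-13/84, 37/168)
j=5 picked index 5: u0 ∈ [-25/84, 13/168)
j=6 picked index 6: u0 ∈ [-11/168, 1/7)
intersection: [0, 1/21)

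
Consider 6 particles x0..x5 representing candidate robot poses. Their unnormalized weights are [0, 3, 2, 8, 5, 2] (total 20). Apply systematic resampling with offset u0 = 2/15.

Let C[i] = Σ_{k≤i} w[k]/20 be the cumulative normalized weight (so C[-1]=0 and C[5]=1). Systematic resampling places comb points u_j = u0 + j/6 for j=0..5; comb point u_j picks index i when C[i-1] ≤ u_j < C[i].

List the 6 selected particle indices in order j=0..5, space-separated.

C = [0, 3/20, 1/4, 13/20, 9/10, 1]
j=0: u_0=2/15 ∈ [0, 3/20) → index 1
j=1: u_1=3/10 ∈ [1/4, 13/20) → index 3
j=2: u_2=7/15 ∈ [1/4, 13/20) → index 3
j=3: u_3=19/30 ∈ [1/4, 13/20) → index 3
j=4: u_4=4/5 ∈ [13/20, 9/10) → index 4
j=5: u_5=29/30 ∈ [9/10, 1) → index 5

1 3 3 3 4 5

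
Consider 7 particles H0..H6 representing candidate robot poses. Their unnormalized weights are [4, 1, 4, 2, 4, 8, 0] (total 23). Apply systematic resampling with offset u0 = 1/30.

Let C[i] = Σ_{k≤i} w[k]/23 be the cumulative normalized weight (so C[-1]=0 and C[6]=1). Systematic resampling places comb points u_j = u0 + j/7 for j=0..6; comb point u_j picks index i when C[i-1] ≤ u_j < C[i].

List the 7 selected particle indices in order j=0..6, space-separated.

C = [4/23, 5/23, 9/23, 11/23, 15/23, 1, 1]
j=0: u_0=1/30 ∈ [0, 4/23) → index 0
j=1: u_1=37/210 ∈ [4/23, 5/23) → index 1
j=2: u_2=67/210 ∈ [5/23, 9/23) → index 2
j=3: u_3=97/210 ∈ [9/23, 11/23) → index 3
j=4: u_4=127/210 ∈ [11/23, 15/23) → index 4
j=5: u_5=157/210 ∈ [15/23, 1) → index 5
j=6: u_6=187/210 ∈ [15/23, 1) → index 5

0 1 2 3 4 5 5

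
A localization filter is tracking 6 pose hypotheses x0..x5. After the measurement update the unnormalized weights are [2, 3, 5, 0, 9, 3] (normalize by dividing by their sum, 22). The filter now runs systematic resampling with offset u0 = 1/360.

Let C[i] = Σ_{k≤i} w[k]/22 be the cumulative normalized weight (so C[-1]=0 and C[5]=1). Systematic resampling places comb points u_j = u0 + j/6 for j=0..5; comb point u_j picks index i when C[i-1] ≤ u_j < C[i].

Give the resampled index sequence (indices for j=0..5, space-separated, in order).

C = [1/11, 5/22, 5/11, 5/11, 19/22, 1]
j=0: u_0=1/360 ∈ [0, 1/11) → index 0
j=1: u_1=61/360 ∈ [1/11, 5/22) → index 1
j=2: u_2=121/360 ∈ [5/22, 5/11) → index 2
j=3: u_3=181/360 ∈ [5/11, 19/22) → index 4
j=4: u_4=241/360 ∈ [5/11, 19/22) → index 4
j=5: u_5=301/360 ∈ [5/11, 19/22) → index 4

0 1 2 4 4 4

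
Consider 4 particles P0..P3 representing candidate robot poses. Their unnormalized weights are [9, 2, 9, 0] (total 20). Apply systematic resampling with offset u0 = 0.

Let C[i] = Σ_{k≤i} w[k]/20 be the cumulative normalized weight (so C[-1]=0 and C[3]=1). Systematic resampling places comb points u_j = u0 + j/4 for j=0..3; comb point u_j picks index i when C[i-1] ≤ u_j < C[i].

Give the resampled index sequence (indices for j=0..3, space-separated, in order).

C = [9/20, 11/20, 1, 1]
j=0: u_0=0 ∈ [0, 9/20) → index 0
j=1: u_1=1/4 ∈ [0, 9/20) → index 0
j=2: u_2=1/2 ∈ [9/20, 11/20) → index 1
j=3: u_3=3/4 ∈ [11/20, 1) → index 2

0 0 1 2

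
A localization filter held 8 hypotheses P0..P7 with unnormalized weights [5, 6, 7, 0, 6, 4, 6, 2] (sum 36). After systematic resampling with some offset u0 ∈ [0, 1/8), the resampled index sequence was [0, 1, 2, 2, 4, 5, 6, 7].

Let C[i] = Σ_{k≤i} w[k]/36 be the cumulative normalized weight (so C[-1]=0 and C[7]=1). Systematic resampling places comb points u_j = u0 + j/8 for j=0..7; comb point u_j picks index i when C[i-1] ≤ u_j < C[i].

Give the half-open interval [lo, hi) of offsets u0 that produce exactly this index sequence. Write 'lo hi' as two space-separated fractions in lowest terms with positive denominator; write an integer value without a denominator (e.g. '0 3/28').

5/72 1/8

C = [5/36, 11/36, 1/2, 1/2, 2/3, 7/9, 17/18, 1]
j=0 picked index 0: u0 ∈ [0, 5/36)
j=1 picked index 1: u0 ∈ [1/72, 13/72)
j=2 picked index 2: u0 ∈ [1/18, 1/4)
j=3 picked index 2: u0 ∈ [-5/72, 1/8)
j=4 picked index 4: u0 ∈ [0, 1/6)
j=5 picked index 5: u0 ∈ [1/24, 11/72)
j=6 picked index 6: u0 ∈ [1/36, 7/36)
j=7 picked index 7: u0 ∈ [5/72, 1/8)
intersection: [5/72, 1/8)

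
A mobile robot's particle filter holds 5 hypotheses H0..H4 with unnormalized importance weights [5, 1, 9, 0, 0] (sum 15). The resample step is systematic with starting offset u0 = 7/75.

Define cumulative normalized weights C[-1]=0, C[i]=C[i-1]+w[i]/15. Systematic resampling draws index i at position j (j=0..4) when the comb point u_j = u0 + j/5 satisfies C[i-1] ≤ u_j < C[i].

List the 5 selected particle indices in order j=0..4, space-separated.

C = [1/3, 2/5, 1, 1, 1]
j=0: u_0=7/75 ∈ [0, 1/3) → index 0
j=1: u_1=22/75 ∈ [0, 1/3) → index 0
j=2: u_2=37/75 ∈ [2/5, 1) → index 2
j=3: u_3=52/75 ∈ [2/5, 1) → index 2
j=4: u_4=67/75 ∈ [2/5, 1) → index 2

0 0 2 2 2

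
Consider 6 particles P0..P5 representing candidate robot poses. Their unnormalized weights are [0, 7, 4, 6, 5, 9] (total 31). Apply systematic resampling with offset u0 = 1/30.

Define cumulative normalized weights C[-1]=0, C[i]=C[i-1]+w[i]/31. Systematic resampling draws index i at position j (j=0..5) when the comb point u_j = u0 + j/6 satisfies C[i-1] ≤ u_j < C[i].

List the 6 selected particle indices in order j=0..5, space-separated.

C = [0, 7/31, 11/31, 17/31, 22/31, 1]
j=0: u_0=1/30 ∈ [0, 7/31) → index 1
j=1: u_1=1/5 ∈ [0, 7/31) → index 1
j=2: u_2=11/30 ∈ [11/31, 17/31) → index 3
j=3: u_3=8/15 ∈ [11/31, 17/31) → index 3
j=4: u_4=7/10 ∈ [17/31, 22/31) → index 4
j=5: u_5=13/15 ∈ [22/31, 1) → index 5

1 1 3 3 4 5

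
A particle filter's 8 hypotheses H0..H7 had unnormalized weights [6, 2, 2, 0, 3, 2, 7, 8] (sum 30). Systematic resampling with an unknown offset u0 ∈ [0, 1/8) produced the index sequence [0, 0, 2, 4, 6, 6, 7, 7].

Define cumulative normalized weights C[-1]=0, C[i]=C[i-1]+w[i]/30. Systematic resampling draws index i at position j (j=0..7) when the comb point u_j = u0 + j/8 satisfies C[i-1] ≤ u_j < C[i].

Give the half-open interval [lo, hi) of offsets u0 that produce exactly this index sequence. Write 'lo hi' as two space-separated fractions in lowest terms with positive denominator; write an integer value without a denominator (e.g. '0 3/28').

1/60 7/120

C = [1/5, 4/15, 1/3, 1/3, 13/30, 1/2, 11/15, 1]
j=0 picked index 0: u0 ∈ [0, 1/5)
j=1 picked index 0: u0 ∈ [-1/8, 3/40)
j=2 picked index 2: u0 ∈ [1/60, 1/12)
j=3 picked index 4: u0 ∈ [-1/24, 7/120)
j=4 picked index 6: u0 ∈ [0, 7/30)
j=5 picked index 6: u0 ∈ [-1/8, 13/120)
j=6 picked index 7: u0 ∈ [-1/60, 1/4)
j=7 picked index 7: u0 ∈ [-17/120, 1/8)
intersection: [1/60, 7/120)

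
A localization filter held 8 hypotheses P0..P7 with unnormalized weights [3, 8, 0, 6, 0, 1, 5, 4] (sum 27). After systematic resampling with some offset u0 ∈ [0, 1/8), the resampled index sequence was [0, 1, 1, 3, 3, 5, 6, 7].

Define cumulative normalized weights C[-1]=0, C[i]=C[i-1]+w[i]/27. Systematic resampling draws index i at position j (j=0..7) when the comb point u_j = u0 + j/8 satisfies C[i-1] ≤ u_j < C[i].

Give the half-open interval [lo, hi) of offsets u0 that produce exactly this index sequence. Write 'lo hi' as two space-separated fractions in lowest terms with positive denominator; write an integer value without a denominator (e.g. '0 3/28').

C = [1/9, 11/27, 11/27, 17/27, 17/27, 2/3, 23/27, 1]
j=0 picked index 0: u0 ∈ [0, 1/9)
j=1 picked index 1: u0 ∈ [-1/72, 61/216)
j=2 picked index 1: u0 ∈ [-5/36, 17/108)
j=3 picked index 3: u0 ∈ [7/216, 55/216)
j=4 picked index 3: u0 ∈ [-5/54, 7/54)
j=5 picked index 5: u0 ∈ [1/216, 1/24)
j=6 picked index 6: u0 ∈ [-1/12, 11/108)
j=7 picked index 7: u0 ∈ [-5/216, 1/8)
intersection: [7/216, 1/24)

7/216 1/24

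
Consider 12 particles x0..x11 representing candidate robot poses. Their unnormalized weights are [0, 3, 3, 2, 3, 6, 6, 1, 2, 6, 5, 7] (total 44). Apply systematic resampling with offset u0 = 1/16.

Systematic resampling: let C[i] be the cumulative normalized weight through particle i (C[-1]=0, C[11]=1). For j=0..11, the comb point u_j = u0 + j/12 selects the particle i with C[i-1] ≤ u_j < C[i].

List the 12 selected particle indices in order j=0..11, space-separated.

C = [0, 3/44, 3/22, 2/11, 1/4, 17/44, 23/44, 6/11, 13/22, 8/11, 37/44, 1]
j=0: u_0=1/16 ∈ [0, 3/44) → index 1
j=1: u_1=7/48 ∈ [3/22, 2/11) → index 3
j=2: u_2=11/48 ∈ [2/11, 1/4) → index 4
j=3: u_3=5/16 ∈ [1/4, 17/44) → index 5
j=4: u_4=19/48 ∈ [17/44, 23/44) → index 6
j=5: u_5=23/48 ∈ [17/44, 23/44) → index 6
j=6: u_6=9/16 ∈ [6/11, 13/22) → index 8
j=7: u_7=31/48 ∈ [13/22, 8/11) → index 9
j=8: u_8=35/48 ∈ [8/11, 37/44) → index 10
j=9: u_9=13/16 ∈ [8/11, 37/44) → index 10
j=10: u_10=43/48 ∈ [37/44, 1) → index 11
j=11: u_11=47/48 ∈ [37/44, 1) → index 11

1 3 4 5 6 6 8 9 10 10 11 11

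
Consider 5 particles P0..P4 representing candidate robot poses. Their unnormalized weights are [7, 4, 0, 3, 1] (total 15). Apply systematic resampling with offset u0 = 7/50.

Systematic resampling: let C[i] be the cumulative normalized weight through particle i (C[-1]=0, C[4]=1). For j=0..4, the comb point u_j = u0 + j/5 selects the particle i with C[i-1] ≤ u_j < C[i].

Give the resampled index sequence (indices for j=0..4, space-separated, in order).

0 0 1 3 4

C = [7/15, 11/15, 11/15, 14/15, 1]
j=0: u_0=7/50 ∈ [0, 7/15) → index 0
j=1: u_1=17/50 ∈ [0, 7/15) → index 0
j=2: u_2=27/50 ∈ [7/15, 11/15) → index 1
j=3: u_3=37/50 ∈ [11/15, 14/15) → index 3
j=4: u_4=47/50 ∈ [14/15, 1) → index 4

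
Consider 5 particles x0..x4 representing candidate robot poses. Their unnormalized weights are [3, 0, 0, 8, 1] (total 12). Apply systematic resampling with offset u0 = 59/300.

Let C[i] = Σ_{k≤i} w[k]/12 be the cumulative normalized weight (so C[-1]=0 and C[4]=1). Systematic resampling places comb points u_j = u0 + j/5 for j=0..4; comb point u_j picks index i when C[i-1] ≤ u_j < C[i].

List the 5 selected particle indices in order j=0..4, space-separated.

C = [1/4, 1/4, 1/4, 11/12, 1]
j=0: u_0=59/300 ∈ [0, 1/4) → index 0
j=1: u_1=119/300 ∈ [1/4, 11/12) → index 3
j=2: u_2=179/300 ∈ [1/4, 11/12) → index 3
j=3: u_3=239/300 ∈ [1/4, 11/12) → index 3
j=4: u_4=299/300 ∈ [11/12, 1) → index 4

0 3 3 3 4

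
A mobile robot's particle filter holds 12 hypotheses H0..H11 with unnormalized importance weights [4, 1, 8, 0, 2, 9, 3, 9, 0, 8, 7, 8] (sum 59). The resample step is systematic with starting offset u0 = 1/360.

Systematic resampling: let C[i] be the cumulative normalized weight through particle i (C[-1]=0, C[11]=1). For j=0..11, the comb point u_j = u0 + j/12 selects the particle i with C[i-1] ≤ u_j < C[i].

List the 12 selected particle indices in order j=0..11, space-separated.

C = [4/59, 5/59, 13/59, 13/59, 15/59, 24/59, 27/59, 36/59, 36/59, 44/59, 51/59, 1]
j=0: u_0=1/360 ∈ [0, 4/59) → index 0
j=1: u_1=31/360 ∈ [5/59, 13/59) → index 2
j=2: u_2=61/360 ∈ [5/59, 13/59) → index 2
j=3: u_3=91/360 ∈ [13/59, 15/59) → index 4
j=4: u_4=121/360 ∈ [15/59, 24/59) → index 5
j=5: u_5=151/360 ∈ [24/59, 27/59) → index 6
j=6: u_6=181/360 ∈ [27/59, 36/59) → index 7
j=7: u_7=211/360 ∈ [27/59, 36/59) → index 7
j=8: u_8=241/360 ∈ [36/59, 44/59) → index 9
j=9: u_9=271/360 ∈ [44/59, 51/59) → index 10
j=10: u_10=301/360 ∈ [44/59, 51/59) → index 10
j=11: u_11=331/360 ∈ [51/59, 1) → index 11

0 2 2 4 5 6 7 7 9 10 10 11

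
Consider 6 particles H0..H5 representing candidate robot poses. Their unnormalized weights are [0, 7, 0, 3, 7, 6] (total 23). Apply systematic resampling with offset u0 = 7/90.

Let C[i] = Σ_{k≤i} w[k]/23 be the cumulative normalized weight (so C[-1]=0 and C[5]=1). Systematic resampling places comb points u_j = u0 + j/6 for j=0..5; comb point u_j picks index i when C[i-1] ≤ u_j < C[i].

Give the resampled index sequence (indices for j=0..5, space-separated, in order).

1 1 3 4 5 5

C = [0, 7/23, 7/23, 10/23, 17/23, 1]
j=0: u_0=7/90 ∈ [0, 7/23) → index 1
j=1: u_1=11/45 ∈ [0, 7/23) → index 1
j=2: u_2=37/90 ∈ [7/23, 10/23) → index 3
j=3: u_3=26/45 ∈ [10/23, 17/23) → index 4
j=4: u_4=67/90 ∈ [17/23, 1) → index 5
j=5: u_5=41/45 ∈ [17/23, 1) → index 5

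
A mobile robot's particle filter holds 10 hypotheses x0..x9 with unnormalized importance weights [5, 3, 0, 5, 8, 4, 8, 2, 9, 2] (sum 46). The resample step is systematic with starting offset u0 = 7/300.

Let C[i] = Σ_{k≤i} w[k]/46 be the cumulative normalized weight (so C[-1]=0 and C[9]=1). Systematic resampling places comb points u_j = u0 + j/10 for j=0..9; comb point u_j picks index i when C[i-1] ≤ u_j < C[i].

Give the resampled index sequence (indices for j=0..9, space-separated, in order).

0 1 3 4 4 5 6 7 8 8

C = [5/46, 4/23, 4/23, 13/46, 21/46, 25/46, 33/46, 35/46, 22/23, 1]
j=0: u_0=7/300 ∈ [0, 5/46) → index 0
j=1: u_1=37/300 ∈ [5/46, 4/23) → index 1
j=2: u_2=67/300 ∈ [4/23, 13/46) → index 3
j=3: u_3=97/300 ∈ [13/46, 21/46) → index 4
j=4: u_4=127/300 ∈ [13/46, 21/46) → index 4
j=5: u_5=157/300 ∈ [21/46, 25/46) → index 5
j=6: u_6=187/300 ∈ [25/46, 33/46) → index 6
j=7: u_7=217/300 ∈ [33/46, 35/46) → index 7
j=8: u_8=247/300 ∈ [35/46, 22/23) → index 8
j=9: u_9=277/300 ∈ [35/46, 22/23) → index 8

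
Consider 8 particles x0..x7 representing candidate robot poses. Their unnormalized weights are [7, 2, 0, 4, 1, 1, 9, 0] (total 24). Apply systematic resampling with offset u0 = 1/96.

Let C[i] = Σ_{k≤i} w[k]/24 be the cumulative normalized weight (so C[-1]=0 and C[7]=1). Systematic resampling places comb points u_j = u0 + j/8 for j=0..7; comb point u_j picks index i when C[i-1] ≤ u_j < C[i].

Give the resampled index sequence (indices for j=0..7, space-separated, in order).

0 0 0 3 3 6 6 6

C = [7/24, 3/8, 3/8, 13/24, 7/12, 5/8, 1, 1]
j=0: u_0=1/96 ∈ [0, 7/24) → index 0
j=1: u_1=13/96 ∈ [0, 7/24) → index 0
j=2: u_2=25/96 ∈ [0, 7/24) → index 0
j=3: u_3=37/96 ∈ [3/8, 13/24) → index 3
j=4: u_4=49/96 ∈ [3/8, 13/24) → index 3
j=5: u_5=61/96 ∈ [5/8, 1) → index 6
j=6: u_6=73/96 ∈ [5/8, 1) → index 6
j=7: u_7=85/96 ∈ [5/8, 1) → index 6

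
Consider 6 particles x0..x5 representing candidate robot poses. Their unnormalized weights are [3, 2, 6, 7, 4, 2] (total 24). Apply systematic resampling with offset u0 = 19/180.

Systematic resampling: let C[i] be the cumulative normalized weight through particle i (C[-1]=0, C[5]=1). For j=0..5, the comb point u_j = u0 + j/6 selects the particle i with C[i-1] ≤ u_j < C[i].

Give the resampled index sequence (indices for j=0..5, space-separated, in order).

0 2 2 3 4 5

C = [1/8, 5/24, 11/24, 3/4, 11/12, 1]
j=0: u_0=19/180 ∈ [0, 1/8) → index 0
j=1: u_1=49/180 ∈ [5/24, 11/24) → index 2
j=2: u_2=79/180 ∈ [5/24, 11/24) → index 2
j=3: u_3=109/180 ∈ [11/24, 3/4) → index 3
j=4: u_4=139/180 ∈ [3/4, 11/12) → index 4
j=5: u_5=169/180 ∈ [11/12, 1) → index 5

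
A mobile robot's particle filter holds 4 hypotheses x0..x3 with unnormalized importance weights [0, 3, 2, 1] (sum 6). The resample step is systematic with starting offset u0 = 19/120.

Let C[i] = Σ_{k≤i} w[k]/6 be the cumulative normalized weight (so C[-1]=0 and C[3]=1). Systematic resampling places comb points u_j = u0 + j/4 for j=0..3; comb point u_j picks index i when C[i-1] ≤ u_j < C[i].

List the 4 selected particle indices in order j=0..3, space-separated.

C = [0, 1/2, 5/6, 1]
j=0: u_0=19/120 ∈ [0, 1/2) → index 1
j=1: u_1=49/120 ∈ [0, 1/2) → index 1
j=2: u_2=79/120 ∈ [1/2, 5/6) → index 2
j=3: u_3=109/120 ∈ [5/6, 1) → index 3

1 1 2 3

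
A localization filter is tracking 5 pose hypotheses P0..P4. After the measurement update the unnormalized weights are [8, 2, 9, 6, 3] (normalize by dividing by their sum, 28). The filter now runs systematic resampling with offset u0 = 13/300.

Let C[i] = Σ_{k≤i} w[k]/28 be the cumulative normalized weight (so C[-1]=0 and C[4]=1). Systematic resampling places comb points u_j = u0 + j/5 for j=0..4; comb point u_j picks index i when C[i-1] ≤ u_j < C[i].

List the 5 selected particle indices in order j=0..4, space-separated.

C = [2/7, 5/14, 19/28, 25/28, 1]
j=0: u_0=13/300 ∈ [0, 2/7) → index 0
j=1: u_1=73/300 ∈ [0, 2/7) → index 0
j=2: u_2=133/300 ∈ [5/14, 19/28) → index 2
j=3: u_3=193/300 ∈ [5/14, 19/28) → index 2
j=4: u_4=253/300 ∈ [19/28, 25/28) → index 3

0 0 2 2 3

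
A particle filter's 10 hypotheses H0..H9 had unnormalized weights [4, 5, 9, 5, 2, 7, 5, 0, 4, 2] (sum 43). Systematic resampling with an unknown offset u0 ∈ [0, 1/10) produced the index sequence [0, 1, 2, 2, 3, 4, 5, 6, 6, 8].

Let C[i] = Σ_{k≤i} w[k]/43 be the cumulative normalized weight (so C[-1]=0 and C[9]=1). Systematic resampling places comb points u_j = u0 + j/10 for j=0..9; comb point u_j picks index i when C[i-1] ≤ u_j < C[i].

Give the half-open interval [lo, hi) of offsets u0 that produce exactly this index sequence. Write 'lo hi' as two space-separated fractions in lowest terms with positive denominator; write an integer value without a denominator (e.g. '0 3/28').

C = [4/43, 9/43, 18/43, 23/43, 25/43, 32/43, 37/43, 37/43, 41/43, 1]
j=0 picked index 0: u0 ∈ [0, 4/43)
j=1 picked index 1: u0 ∈ [-3/430, 47/430)
j=2 picked index 2: u0 ∈ [2/215, 47/215)
j=3 picked index 2: u0 ∈ [-39/430, 51/430)
j=4 picked index 3: u0 ∈ [4/215, 29/215)
j=5 picked index 4: u0 ∈ [3/86, 7/86)
j=6 picked index 5: u0 ∈ [-4/215, 31/215)
j=7 picked index 6: u0 ∈ [19/430, 69/430)
j=8 picked index 6: u0 ∈ [-12/215, 13/215)
j=9 picked index 8: u0 ∈ [-17/430, 23/430)
intersection: [19/430, 23/430)

19/430 23/430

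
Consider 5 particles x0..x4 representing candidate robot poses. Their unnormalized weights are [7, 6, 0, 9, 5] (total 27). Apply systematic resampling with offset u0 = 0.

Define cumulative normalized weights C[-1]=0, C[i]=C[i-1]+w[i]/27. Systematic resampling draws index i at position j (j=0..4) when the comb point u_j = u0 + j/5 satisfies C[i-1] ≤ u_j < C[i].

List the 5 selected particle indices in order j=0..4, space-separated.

C = [7/27, 13/27, 13/27, 22/27, 1]
j=0: u_0=0 ∈ [0, 7/27) → index 0
j=1: u_1=1/5 ∈ [0, 7/27) → index 0
j=2: u_2=2/5 ∈ [7/27, 13/27) → index 1
j=3: u_3=3/5 ∈ [13/27, 22/27) → index 3
j=4: u_4=4/5 ∈ [13/27, 22/27) → index 3

0 0 1 3 3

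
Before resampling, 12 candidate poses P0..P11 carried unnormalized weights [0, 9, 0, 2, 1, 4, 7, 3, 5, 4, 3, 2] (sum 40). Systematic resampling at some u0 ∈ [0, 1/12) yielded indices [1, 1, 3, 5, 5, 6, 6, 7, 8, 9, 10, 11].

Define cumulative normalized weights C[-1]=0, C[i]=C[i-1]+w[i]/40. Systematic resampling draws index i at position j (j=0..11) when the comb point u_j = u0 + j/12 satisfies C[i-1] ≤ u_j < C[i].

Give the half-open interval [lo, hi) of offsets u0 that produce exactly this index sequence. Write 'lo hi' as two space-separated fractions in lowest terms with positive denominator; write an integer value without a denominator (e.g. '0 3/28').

C = [0, 9/40, 9/40, 11/40, 3/10, 2/5, 23/40, 13/20, 31/40, 7/8, 19/20, 1]
j=0 picked index 1: u0 ∈ [0, 9/40)
j=1 picked index 1: u0 ∈ [-1/12, 17/120)
j=2 picked index 3: u0 ∈ [7/120, 13/120)
j=3 picked index 5: u0 ∈ [1/20, 3/20)
j=4 picked index 5: u0 ∈ [-1/30, 1/15)
j=5 picked index 6: u0 ∈ [-1/60, 19/120)
j=6 picked index 6: u0 ∈ [-1/10, 3/40)
j=7 picked index 7: u0 ∈ [-1/120, 1/15)
j=8 picked index 8: u0 ∈ [-1/60, 13/120)
j=9 picked index 9: u0 ∈ [1/40, 1/8)
j=10 picked index 10: u0 ∈ [1/24, 7/60)
j=11 picked index 11: u0 ∈ [1/30, 1/12)
intersection: [7/120, 1/15)

7/120 1/15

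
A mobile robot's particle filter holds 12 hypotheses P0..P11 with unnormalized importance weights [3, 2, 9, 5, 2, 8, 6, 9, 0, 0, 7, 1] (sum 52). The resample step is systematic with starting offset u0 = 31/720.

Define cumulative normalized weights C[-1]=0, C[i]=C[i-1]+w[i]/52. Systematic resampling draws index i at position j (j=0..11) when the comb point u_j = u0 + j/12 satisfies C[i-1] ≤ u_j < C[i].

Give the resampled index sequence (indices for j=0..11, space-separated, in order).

C = [3/52, 5/52, 7/26, 19/52, 21/52, 29/52, 35/52, 11/13, 11/13, 11/13, 51/52, 1]
j=0: u_0=31/720 ∈ [0, 3/52) → index 0
j=1: u_1=91/720 ∈ [5/52, 7/26) → index 2
j=2: u_2=151/720 ∈ [5/52, 7/26) → index 2
j=3: u_3=211/720 ∈ [7/26, 19/52) → index 3
j=4: u_4=271/720 ∈ [19/52, 21/52) → index 4
j=5: u_5=331/720 ∈ [21/52, 29/52) → index 5
j=6: u_6=391/720 ∈ [21/52, 29/52) → index 5
j=7: u_7=451/720 ∈ [29/52, 35/52) → index 6
j=8: u_8=511/720 ∈ [35/52, 11/13) → index 7
j=9: u_9=571/720 ∈ [35/52, 11/13) → index 7
j=10: u_10=631/720 ∈ [11/13, 51/52) → index 10
j=11: u_11=691/720 ∈ [11/13, 51/52) → index 10

0 2 2 3 4 5 5 6 7 7 10 10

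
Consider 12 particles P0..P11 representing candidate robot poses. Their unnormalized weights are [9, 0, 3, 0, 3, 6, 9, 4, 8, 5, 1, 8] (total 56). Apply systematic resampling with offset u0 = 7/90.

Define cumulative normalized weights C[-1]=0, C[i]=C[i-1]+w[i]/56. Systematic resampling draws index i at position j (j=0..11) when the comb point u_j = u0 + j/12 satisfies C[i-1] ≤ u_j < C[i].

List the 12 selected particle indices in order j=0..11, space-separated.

C = [9/56, 9/56, 3/14, 3/14, 15/56, 3/8, 15/28, 17/28, 3/4, 47/56, 6/7, 1]
j=0: u_0=7/90 ∈ [0, 9/56) → index 0
j=1: u_1=29/180 ∈ [9/56, 3/14) → index 2
j=2: u_2=11/45 ∈ [3/14, 15/56) → index 4
j=3: u_3=59/180 ∈ [15/56, 3/8) → index 5
j=4: u_4=37/90 ∈ [3/8, 15/28) → index 6
j=5: u_5=89/180 ∈ [3/8, 15/28) → index 6
j=6: u_6=26/45 ∈ [15/28, 17/28) → index 7
j=7: u_7=119/180 ∈ [17/28, 3/4) → index 8
j=8: u_8=67/90 ∈ [17/28, 3/4) → index 8
j=9: u_9=149/180 ∈ [3/4, 47/56) → index 9
j=10: u_10=41/45 ∈ [6/7, 1) → index 11
j=11: u_11=179/180 ∈ [6/7, 1) → index 11

0 2 4 5 6 6 7 8 8 9 11 11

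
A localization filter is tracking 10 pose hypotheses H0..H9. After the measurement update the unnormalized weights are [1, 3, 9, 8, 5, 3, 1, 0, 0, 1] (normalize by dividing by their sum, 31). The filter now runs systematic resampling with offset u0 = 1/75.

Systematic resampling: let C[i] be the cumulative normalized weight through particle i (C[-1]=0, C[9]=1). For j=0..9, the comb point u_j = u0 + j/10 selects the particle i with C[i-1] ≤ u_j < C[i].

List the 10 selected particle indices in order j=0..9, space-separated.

C = [1/31, 4/31, 13/31, 21/31, 26/31, 29/31, 30/31, 30/31, 30/31, 1]
j=0: u_0=1/75 ∈ [0, 1/31) → index 0
j=1: u_1=17/150 ∈ [1/31, 4/31) → index 1
j=2: u_2=16/75 ∈ [4/31, 13/31) → index 2
j=3: u_3=47/150 ∈ [4/31, 13/31) → index 2
j=4: u_4=31/75 ∈ [4/31, 13/31) → index 2
j=5: u_5=77/150 ∈ [13/31, 21/31) → index 3
j=6: u_6=46/75 ∈ [13/31, 21/31) → index 3
j=7: u_7=107/150 ∈ [21/31, 26/31) → index 4
j=8: u_8=61/75 ∈ [21/31, 26/31) → index 4
j=9: u_9=137/150 ∈ [26/31, 29/31) → index 5

0 1 2 2 2 3 3 4 4 5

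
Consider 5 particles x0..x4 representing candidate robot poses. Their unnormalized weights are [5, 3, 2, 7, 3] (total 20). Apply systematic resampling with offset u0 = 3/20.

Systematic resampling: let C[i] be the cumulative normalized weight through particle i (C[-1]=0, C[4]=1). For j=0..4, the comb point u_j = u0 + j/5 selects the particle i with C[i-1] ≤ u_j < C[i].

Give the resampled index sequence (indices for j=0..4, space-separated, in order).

C = [1/4, 2/5, 1/2, 17/20, 1]
j=0: u_0=3/20 ∈ [0, 1/4) → index 0
j=1: u_1=7/20 ∈ [1/4, 2/5) → index 1
j=2: u_2=11/20 ∈ [1/2, 17/20) → index 3
j=3: u_3=3/4 ∈ [1/2, 17/20) → index 3
j=4: u_4=19/20 ∈ [17/20, 1) → index 4

0 1 3 3 4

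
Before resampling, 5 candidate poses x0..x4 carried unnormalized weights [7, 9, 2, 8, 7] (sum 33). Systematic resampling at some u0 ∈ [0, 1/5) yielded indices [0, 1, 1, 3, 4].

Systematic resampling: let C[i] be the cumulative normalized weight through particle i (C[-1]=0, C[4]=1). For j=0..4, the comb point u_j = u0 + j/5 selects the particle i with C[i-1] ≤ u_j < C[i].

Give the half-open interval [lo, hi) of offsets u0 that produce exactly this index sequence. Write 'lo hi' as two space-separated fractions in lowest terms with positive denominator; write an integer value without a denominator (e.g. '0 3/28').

2/165 14/165

C = [7/33, 16/33, 6/11, 26/33, 1]
j=0 picked index 0: u0 ∈ [0, 7/33)
j=1 picked index 1: u0 ∈ [2/165, 47/165)
j=2 picked index 1: u0 ∈ [-31/165, 14/165)
j=3 picked index 3: u0 ∈ [-3/55, 31/165)
j=4 picked index 4: u0 ∈ [-2/165, 1/5)
intersection: [2/165, 14/165)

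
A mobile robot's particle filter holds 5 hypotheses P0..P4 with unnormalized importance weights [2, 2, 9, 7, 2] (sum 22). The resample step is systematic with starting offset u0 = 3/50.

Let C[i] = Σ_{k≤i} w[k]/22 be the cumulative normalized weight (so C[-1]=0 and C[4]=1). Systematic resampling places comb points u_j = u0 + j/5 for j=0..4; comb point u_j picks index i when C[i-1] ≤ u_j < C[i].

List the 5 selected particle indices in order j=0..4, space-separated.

0 2 2 3 3

C = [1/11, 2/11, 13/22, 10/11, 1]
j=0: u_0=3/50 ∈ [0, 1/11) → index 0
j=1: u_1=13/50 ∈ [2/11, 13/22) → index 2
j=2: u_2=23/50 ∈ [2/11, 13/22) → index 2
j=3: u_3=33/50 ∈ [13/22, 10/11) → index 3
j=4: u_4=43/50 ∈ [13/22, 10/11) → index 3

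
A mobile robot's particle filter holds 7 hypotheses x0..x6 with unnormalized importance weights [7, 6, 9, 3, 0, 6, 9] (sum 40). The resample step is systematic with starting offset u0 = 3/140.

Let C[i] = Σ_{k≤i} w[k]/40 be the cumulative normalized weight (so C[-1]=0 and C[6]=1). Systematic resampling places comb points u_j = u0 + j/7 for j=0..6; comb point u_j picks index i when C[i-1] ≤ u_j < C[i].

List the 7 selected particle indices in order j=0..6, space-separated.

C = [7/40, 13/40, 11/20, 5/8, 5/8, 31/40, 1]
j=0: u_0=3/140 ∈ [0, 7/40) → index 0
j=1: u_1=23/140 ∈ [0, 7/40) → index 0
j=2: u_2=43/140 ∈ [7/40, 13/40) → index 1
j=3: u_3=9/20 ∈ [13/40, 11/20) → index 2
j=4: u_4=83/140 ∈ [11/20, 5/8) → index 3
j=5: u_5=103/140 ∈ [5/8, 31/40) → index 5
j=6: u_6=123/140 ∈ [31/40, 1) → index 6

0 0 1 2 3 5 6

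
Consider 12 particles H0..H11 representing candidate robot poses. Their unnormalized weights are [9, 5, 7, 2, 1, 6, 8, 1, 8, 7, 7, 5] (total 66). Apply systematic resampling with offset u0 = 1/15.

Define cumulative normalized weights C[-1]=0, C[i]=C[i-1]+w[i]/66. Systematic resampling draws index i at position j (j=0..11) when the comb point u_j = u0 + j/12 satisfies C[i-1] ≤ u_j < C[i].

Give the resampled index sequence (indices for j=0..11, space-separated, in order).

0 1 2 2 5 6 6 8 9 9 10 11

C = [3/22, 7/33, 7/22, 23/66, 4/11, 5/11, 19/33, 13/22, 47/66, 9/11, 61/66, 1]
j=0: u_0=1/15 ∈ [0, 3/22) → index 0
j=1: u_1=3/20 ∈ [3/22, 7/33) → index 1
j=2: u_2=7/30 ∈ [7/33, 7/22) → index 2
j=3: u_3=19/60 ∈ [7/33, 7/22) → index 2
j=4: u_4=2/5 ∈ [4/11, 5/11) → index 5
j=5: u_5=29/60 ∈ [5/11, 19/33) → index 6
j=6: u_6=17/30 ∈ [5/11, 19/33) → index 6
j=7: u_7=13/20 ∈ [13/22, 47/66) → index 8
j=8: u_8=11/15 ∈ [47/66, 9/11) → index 9
j=9: u_9=49/60 ∈ [47/66, 9/11) → index 9
j=10: u_10=9/10 ∈ [9/11, 61/66) → index 10
j=11: u_11=59/60 ∈ [61/66, 1) → index 11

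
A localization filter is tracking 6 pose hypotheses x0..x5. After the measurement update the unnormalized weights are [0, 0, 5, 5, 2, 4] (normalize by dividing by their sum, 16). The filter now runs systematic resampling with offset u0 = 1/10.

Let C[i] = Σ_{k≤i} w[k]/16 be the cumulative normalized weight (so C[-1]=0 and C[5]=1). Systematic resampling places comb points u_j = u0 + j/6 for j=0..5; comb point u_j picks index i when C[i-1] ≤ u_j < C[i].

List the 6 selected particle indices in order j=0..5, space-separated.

2 2 3 3 5 5

C = [0, 0, 5/16, 5/8, 3/4, 1]
j=0: u_0=1/10 ∈ [0, 5/16) → index 2
j=1: u_1=4/15 ∈ [0, 5/16) → index 2
j=2: u_2=13/30 ∈ [5/16, 5/8) → index 3
j=3: u_3=3/5 ∈ [5/16, 5/8) → index 3
j=4: u_4=23/30 ∈ [3/4, 1) → index 5
j=5: u_5=14/15 ∈ [3/4, 1) → index 5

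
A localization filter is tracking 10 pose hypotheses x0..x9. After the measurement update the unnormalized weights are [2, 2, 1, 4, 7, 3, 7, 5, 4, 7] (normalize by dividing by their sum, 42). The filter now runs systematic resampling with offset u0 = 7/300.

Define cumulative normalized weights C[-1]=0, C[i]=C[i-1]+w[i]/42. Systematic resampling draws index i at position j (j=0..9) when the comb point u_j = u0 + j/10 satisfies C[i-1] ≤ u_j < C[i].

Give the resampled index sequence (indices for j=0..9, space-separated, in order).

0 3 4 4 5 6 7 7 8 9

C = [1/21, 2/21, 5/42, 3/14, 8/21, 19/42, 13/21, 31/42, 5/6, 1]
j=0: u_0=7/300 ∈ [0, 1/21) → index 0
j=1: u_1=37/300 ∈ [5/42, 3/14) → index 3
j=2: u_2=67/300 ∈ [3/14, 8/21) → index 4
j=3: u_3=97/300 ∈ [3/14, 8/21) → index 4
j=4: u_4=127/300 ∈ [8/21, 19/42) → index 5
j=5: u_5=157/300 ∈ [19/42, 13/21) → index 6
j=6: u_6=187/300 ∈ [13/21, 31/42) → index 7
j=7: u_7=217/300 ∈ [13/21, 31/42) → index 7
j=8: u_8=247/300 ∈ [31/42, 5/6) → index 8
j=9: u_9=277/300 ∈ [5/6, 1) → index 9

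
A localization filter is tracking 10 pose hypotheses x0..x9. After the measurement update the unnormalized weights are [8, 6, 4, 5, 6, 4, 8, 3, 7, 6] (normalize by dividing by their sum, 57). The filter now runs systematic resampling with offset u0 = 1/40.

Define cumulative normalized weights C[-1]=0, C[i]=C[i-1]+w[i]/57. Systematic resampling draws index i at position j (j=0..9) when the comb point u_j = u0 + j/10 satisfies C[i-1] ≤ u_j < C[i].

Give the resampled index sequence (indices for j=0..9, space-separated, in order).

C = [8/57, 14/57, 6/19, 23/57, 29/57, 11/19, 41/57, 44/57, 17/19, 1]
j=0: u_0=1/40 ∈ [0, 8/57) → index 0
j=1: u_1=1/8 ∈ [0, 8/57) → index 0
j=2: u_2=9/40 ∈ [8/57, 14/57) → index 1
j=3: u_3=13/40 ∈ [6/19, 23/57) → index 3
j=4: u_4=17/40 ∈ [23/57, 29/57) → index 4
j=5: u_5=21/40 ∈ [29/57, 11/19) → index 5
j=6: u_6=5/8 ∈ [11/19, 41/57) → index 6
j=7: u_7=29/40 ∈ [41/57, 44/57) → index 7
j=8: u_8=33/40 ∈ [44/57, 17/19) → index 8
j=9: u_9=37/40 ∈ [17/19, 1) → index 9

0 0 1 3 4 5 6 7 8 9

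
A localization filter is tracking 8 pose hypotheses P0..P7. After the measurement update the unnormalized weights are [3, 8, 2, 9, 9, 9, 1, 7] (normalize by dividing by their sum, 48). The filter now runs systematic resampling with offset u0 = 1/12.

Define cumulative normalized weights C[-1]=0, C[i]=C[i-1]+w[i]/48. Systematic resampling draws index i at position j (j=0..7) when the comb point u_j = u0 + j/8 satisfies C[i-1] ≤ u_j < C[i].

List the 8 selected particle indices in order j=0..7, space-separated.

1 1 3 4 4 5 6 7

C = [1/16, 11/48, 13/48, 11/24, 31/48, 5/6, 41/48, 1]
j=0: u_0=1/12 ∈ [1/16, 11/48) → index 1
j=1: u_1=5/24 ∈ [1/16, 11/48) → index 1
j=2: u_2=1/3 ∈ [13/48, 11/24) → index 3
j=3: u_3=11/24 ∈ [11/24, 31/48) → index 4
j=4: u_4=7/12 ∈ [11/24, 31/48) → index 4
j=5: u_5=17/24 ∈ [31/48, 5/6) → index 5
j=6: u_6=5/6 ∈ [5/6, 41/48) → index 6
j=7: u_7=23/24 ∈ [41/48, 1) → index 7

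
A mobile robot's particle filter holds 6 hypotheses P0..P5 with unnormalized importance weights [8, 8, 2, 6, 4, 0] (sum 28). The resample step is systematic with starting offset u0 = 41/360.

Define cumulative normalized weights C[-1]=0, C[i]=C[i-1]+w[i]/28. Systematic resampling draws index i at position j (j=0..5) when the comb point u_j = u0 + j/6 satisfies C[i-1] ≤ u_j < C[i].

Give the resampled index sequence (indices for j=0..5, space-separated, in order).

0 0 1 2 3 4

C = [2/7, 4/7, 9/14, 6/7, 1, 1]
j=0: u_0=41/360 ∈ [0, 2/7) → index 0
j=1: u_1=101/360 ∈ [0, 2/7) → index 0
j=2: u_2=161/360 ∈ [2/7, 4/7) → index 1
j=3: u_3=221/360 ∈ [4/7, 9/14) → index 2
j=4: u_4=281/360 ∈ [9/14, 6/7) → index 3
j=5: u_5=341/360 ∈ [6/7, 1) → index 4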